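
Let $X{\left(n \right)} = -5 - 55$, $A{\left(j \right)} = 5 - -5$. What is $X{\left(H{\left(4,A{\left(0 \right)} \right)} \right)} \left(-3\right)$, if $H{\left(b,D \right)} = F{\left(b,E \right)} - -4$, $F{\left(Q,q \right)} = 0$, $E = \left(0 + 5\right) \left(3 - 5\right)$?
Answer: $180$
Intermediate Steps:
$A{\left(j \right)} = 10$ ($A{\left(j \right)} = 5 + 5 = 10$)
$E = -10$ ($E = 5 \left(-2\right) = -10$)
$H{\left(b,D \right)} = 4$ ($H{\left(b,D \right)} = 0 - -4 = 0 + 4 = 4$)
$X{\left(n \right)} = -60$ ($X{\left(n \right)} = -5 - 55 = -60$)
$X{\left(H{\left(4,A{\left(0 \right)} \right)} \right)} \left(-3\right) = \left(-60\right) \left(-3\right) = 180$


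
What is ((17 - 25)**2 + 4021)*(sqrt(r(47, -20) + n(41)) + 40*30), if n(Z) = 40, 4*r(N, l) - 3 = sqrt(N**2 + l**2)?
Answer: 4902000 + 4085*sqrt(163 + sqrt(2609))/2 ≈ 4.9319e+6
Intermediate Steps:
r(N, l) = 3/4 + sqrt(N**2 + l**2)/4
((17 - 25)**2 + 4021)*(sqrt(r(47, -20) + n(41)) + 40*30) = ((17 - 25)**2 + 4021)*(sqrt((3/4 + sqrt(47**2 + (-20)**2)/4) + 40) + 40*30) = ((-8)**2 + 4021)*(sqrt((3/4 + sqrt(2209 + 400)/4) + 40) + 1200) = (64 + 4021)*(sqrt((3/4 + sqrt(2609)/4) + 40) + 1200) = 4085*(sqrt(163/4 + sqrt(2609)/4) + 1200) = 4085*(1200 + sqrt(163/4 + sqrt(2609)/4)) = 4902000 + 4085*sqrt(163/4 + sqrt(2609)/4)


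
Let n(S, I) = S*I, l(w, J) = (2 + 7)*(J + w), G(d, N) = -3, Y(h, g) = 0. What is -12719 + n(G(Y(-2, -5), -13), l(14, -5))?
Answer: -12962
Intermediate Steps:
l(w, J) = 9*J + 9*w (l(w, J) = 9*(J + w) = 9*J + 9*w)
n(S, I) = I*S
-12719 + n(G(Y(-2, -5), -13), l(14, -5)) = -12719 + (9*(-5) + 9*14)*(-3) = -12719 + (-45 + 126)*(-3) = -12719 + 81*(-3) = -12719 - 243 = -12962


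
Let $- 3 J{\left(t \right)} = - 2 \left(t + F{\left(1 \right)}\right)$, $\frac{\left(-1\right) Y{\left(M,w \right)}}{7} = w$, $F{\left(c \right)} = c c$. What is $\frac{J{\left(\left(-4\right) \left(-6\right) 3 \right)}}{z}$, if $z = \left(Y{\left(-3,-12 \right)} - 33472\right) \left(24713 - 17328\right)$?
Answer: $- \frac{73}{369855570} \approx -1.9737 \cdot 10^{-7}$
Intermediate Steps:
$F{\left(c \right)} = c^{2}$
$Y{\left(M,w \right)} = - 7 w$
$J{\left(t \right)} = \frac{2}{3} + \frac{2 t}{3}$ ($J{\left(t \right)} = - \frac{\left(-2\right) \left(t + 1^{2}\right)}{3} = - \frac{\left(-2\right) \left(t + 1\right)}{3} = - \frac{\left(-2\right) \left(1 + t\right)}{3} = - \frac{-2 - 2 t}{3} = \frac{2}{3} + \frac{2 t}{3}$)
$z = -246570380$ ($z = \left(\left(-7\right) \left(-12\right) - 33472\right) \left(24713 - 17328\right) = \left(84 - 33472\right) 7385 = \left(-33388\right) 7385 = -246570380$)
$\frac{J{\left(\left(-4\right) \left(-6\right) 3 \right)}}{z} = \frac{\frac{2}{3} + \frac{2 \left(-4\right) \left(-6\right) 3}{3}}{-246570380} = \left(\frac{2}{3} + \frac{2 \cdot 24 \cdot 3}{3}\right) \left(- \frac{1}{246570380}\right) = \left(\frac{2}{3} + \frac{2}{3} \cdot 72\right) \left(- \frac{1}{246570380}\right) = \left(\frac{2}{3} + 48\right) \left(- \frac{1}{246570380}\right) = \frac{146}{3} \left(- \frac{1}{246570380}\right) = - \frac{73}{369855570}$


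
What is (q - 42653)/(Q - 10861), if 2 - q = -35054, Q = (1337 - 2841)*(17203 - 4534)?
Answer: 7597/19065037 ≈ 0.00039848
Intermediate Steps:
Q = -19054176 (Q = -1504*12669 = -19054176)
q = 35056 (q = 2 - 1*(-35054) = 2 + 35054 = 35056)
(q - 42653)/(Q - 10861) = (35056 - 42653)/(-19054176 - 10861) = -7597/(-19065037) = -7597*(-1/19065037) = 7597/19065037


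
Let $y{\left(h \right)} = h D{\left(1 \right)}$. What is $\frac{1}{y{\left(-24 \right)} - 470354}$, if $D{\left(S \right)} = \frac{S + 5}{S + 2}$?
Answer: $- \frac{1}{470402} \approx -2.1258 \cdot 10^{-6}$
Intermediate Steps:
$D{\left(S \right)} = \frac{5 + S}{2 + S}$
$y{\left(h \right)} = 2 h$ ($y{\left(h \right)} = h \frac{5 + 1}{2 + 1} = h \frac{1}{3} \cdot 6 = h 2 = 2 h$)
$\frac{1}{y{\left(-24 \right)} - 470354} = \frac{1}{2 \left(-24\right) - 470354} = \frac{1}{-48 - 470354} = \frac{1}{-470402} = - \frac{1}{470402}$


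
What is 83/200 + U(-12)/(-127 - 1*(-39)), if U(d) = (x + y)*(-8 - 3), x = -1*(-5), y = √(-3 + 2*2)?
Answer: 233/200 ≈ 1.1650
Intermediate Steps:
y = 1 (y = √(-3 + 4) = √1 = 1)
x = 5
U(d) = -66 (U(d) = (5 + 1)*(-8 - 3) = 6*(-11) = -66)
83/200 + U(-12)/(-127 - 1*(-39)) = 83/200 - 66/(-127 - 1*(-39)) = 83*(1/200) - 66/(-127 + 39) = 83/200 - 66/(-88) = 83/200 - 66*(-1/88) = 83/200 + ¾ = 233/200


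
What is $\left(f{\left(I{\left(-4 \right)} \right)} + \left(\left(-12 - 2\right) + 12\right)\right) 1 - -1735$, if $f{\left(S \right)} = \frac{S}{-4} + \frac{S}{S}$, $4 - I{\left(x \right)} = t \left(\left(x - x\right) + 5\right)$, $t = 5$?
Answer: $\frac{6957}{4} \approx 1739.3$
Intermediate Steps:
$I{\left(x \right)} = -21$ ($I{\left(x \right)} = 4 - 5 \left(\left(x - x\right) + 5\right) = 4 - 5 \left(0 + 5\right) = 4 - 5 \cdot 5 = 4 - 25 = -21$)
$f{\left(S \right)} = 1 - \frac{S}{4}$ ($f{\left(S \right)} = S \left(- \frac{1}{4}\right) + 1 = - \frac{S}{4} + 1 = 1 - \frac{S}{4}$)
$\left(f{\left(I{\left(-4 \right)} \right)} + \left(\left(-12 - 2\right) + 12\right)\right) 1 - -1735 = \left(\left(1 - - \frac{21}{4}\right) + \left(\left(-12 - 2\right) + 12\right)\right) 1 - -1735 = \left(\left(1 + \frac{21}{4}\right) + \left(-14 + 12\right)\right) 1 + 1735 = \left(\frac{25}{4} - 2\right) 1 + 1735 = \frac{17}{4} \cdot 1 + 1735 = \frac{17}{4} + 1735 = \frac{6957}{4}$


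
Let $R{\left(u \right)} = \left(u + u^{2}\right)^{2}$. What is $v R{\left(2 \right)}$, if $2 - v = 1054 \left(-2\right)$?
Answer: $75960$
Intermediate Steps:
$v = 2110$ ($v = 2 - 1054 \left(-2\right) = 2 - -2108 = 2 + 2108 = 2110$)
$v R{\left(2 \right)} = 2110 \cdot 2^{2} \left(1 + 2\right)^{2} = 2110 \cdot 4 \cdot 3^{2} = 2110 \cdot 4 \cdot 9 = 2110 \cdot 36 = 75960$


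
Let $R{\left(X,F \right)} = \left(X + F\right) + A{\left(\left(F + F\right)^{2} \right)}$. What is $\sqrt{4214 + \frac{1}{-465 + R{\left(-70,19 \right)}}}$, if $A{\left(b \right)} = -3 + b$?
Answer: $\frac{\sqrt{144224187}}{185} \approx 64.915$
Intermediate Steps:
$R{\left(X,F \right)} = -3 + F + X + 4 F^{2}$ ($R{\left(X,F \right)} = \left(X + F\right) + \left(-3 + \left(F + F\right)^{2}\right) = \left(F + X\right) + \left(-3 + \left(2 F\right)^{2}\right) = \left(F + X\right) + \left(-3 + 4 F^{2}\right) = -3 + F + X + 4 F^{2}$)
$\sqrt{4214 + \frac{1}{-465 + R{\left(-70,19 \right)}}} = \sqrt{4214 + \frac{1}{-465 + \left(-3 + 19 - 70 + 4 \cdot 19^{2}\right)}} = \sqrt{4214 + \frac{1}{-465 + \left(-3 + 19 - 70 + 4 \cdot 361\right)}} = \sqrt{4214 + \frac{1}{-465 + \left(-3 + 19 - 70 + 1444\right)}} = \sqrt{4214 + \frac{1}{-465 + 1390}} = \sqrt{4214 + \frac{1}{925}} = \sqrt{\frac{3897951}{925}} = \frac{\sqrt{144224187}}{185}$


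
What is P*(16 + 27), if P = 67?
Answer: 2881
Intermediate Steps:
P*(16 + 27) = 67*(16 + 27) = 67*43 = 2881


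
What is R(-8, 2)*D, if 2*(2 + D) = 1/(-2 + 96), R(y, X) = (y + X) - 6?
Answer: 1125/47 ≈ 23.936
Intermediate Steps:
R(y, X) = -6 + X + y (R(y, X) = (X + y) - 6 = -6 + X + y)
D = -375/188 (D = -2 + 1/(2*(-2 + 96)) = -2 + (½)/94 = -2 + (½)*(1/94) = -2 + 1/188 = -375/188 ≈ -1.9947)
R(-8, 2)*D = (-6 + 2 - 8)*(-375/188) = -12*(-375/188) = 1125/47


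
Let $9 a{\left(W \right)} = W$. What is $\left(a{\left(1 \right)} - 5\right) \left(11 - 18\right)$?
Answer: $\frac{308}{9} \approx 34.222$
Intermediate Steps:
$a{\left(W \right)} = \frac{W}{9}$
$\left(a{\left(1 \right)} - 5\right) \left(11 - 18\right) = \left(\frac{1}{9} \cdot 1 - 5\right) \left(11 - 18\right) = \left(\frac{1}{9} - 5\right) \left(11 - 18\right) = \left(- \frac{44}{9}\right) \left(-7\right) = \frac{308}{9}$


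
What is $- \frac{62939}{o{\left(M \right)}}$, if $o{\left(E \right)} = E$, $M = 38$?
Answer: $- \frac{62939}{38} \approx -1656.3$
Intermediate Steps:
$- \frac{62939}{o{\left(M \right)}} = - \frac{62939}{38}$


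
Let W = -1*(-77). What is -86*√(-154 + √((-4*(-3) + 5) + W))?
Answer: -86*I*√(154 - √94) ≈ -1033.1*I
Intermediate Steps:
W = 77
-86*√(-154 + √((-4*(-3) + 5) + W)) = -86*√(-154 + √((-4*(-3) + 5) + 77)) = -86*√(-154 + √((12 + 5) + 77)) = -86*√(-154 + √(17 + 77)) = -86*√(-154 + √94)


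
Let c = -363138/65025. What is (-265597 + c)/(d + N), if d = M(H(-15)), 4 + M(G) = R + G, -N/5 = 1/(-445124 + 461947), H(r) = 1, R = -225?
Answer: 96848934681283/83137692075 ≈ 1164.9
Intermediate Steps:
N = -5/16823 (N = -5/(-445124 + 461947) = -5/16823 ≈ -0.00029721)
M(G) = -229 + G (M(G) = -4 + (-225 + G) = -229 + G)
d = -228 (d = -229 + 1 = -228)
c = -121046/21675 (c = -363138*1/65025 = -121046/21675 ≈ -5.5846)
(-265597 + c)/(d + N) = (-265597 - 121046/21675)/(-228 - 5/16823) = -5756936021/(21675*(-3835649/16823)) = -5756936021/21675*(-16823/3835649) = 96848934681283/83137692075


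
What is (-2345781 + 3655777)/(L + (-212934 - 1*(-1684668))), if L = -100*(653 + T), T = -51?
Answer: 654998/705767 ≈ 0.92807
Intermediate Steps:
L = -60200 (L = -100*(653 - 51) = -100*602 = -60200)
(-2345781 + 3655777)/(L + (-212934 - 1*(-1684668))) = (-2345781 + 3655777)/(-60200 + (-212934 - 1*(-1684668))) = 1309996/(-60200 + (-212934 + 1684668)) = 1309996/(-60200 + 1471734) = 1309996/1411534 = 1309996*(1/1411534) = 654998/705767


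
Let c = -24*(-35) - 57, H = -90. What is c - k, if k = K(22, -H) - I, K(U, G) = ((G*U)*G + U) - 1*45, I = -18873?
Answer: -196267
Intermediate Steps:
c = 783 (c = 840 - 57 = 783)
K(U, G) = -45 + U + U*G² (K(U, G) = (U*G² + U) - 45 = (U + U*G²) - 45 = -45 + U + U*G²)
k = 197050 (k = (-45 + 22 + 22*(-1*(-90))²) - 1*(-18873) = (-45 + 22 + 22*90²) + 18873 = (-45 + 22 + 22*8100) + 18873 = (-45 + 22 + 178200) + 18873 = 178177 + 18873 = 197050)
c - k = 783 - 1*197050 = 783 - 197050 = -196267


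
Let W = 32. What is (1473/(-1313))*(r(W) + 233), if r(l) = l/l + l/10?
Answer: -1746978/6565 ≈ -266.10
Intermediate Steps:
r(l) = 1 + l/10 (r(l) = 1 + l*(1/10) = 1 + l/10)
(1473/(-1313))*(r(W) + 233) = (1473/(-1313))*((1 + (1/10)*32) + 233) = (1473*(-1/1313))*((1 + 16/5) + 233) = -1473*(21/5 + 233)/1313 = -1473/1313*1186/5 = -1746978/6565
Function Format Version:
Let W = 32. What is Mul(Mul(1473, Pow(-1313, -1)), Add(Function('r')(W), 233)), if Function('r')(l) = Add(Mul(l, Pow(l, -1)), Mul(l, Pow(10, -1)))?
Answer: Rational(-1746978, 6565) ≈ -266.10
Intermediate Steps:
Function('r')(l) = Add(1, Mul(Rational(1, 10), l)) (Function('r')(l) = Add(1, Mul(l, Rational(1, 10))) = Add(1, Mul(Rational(1, 10), l)))
Mul(Mul(1473, Pow(-1313, -1)), Add(Function('r')(W), 233)) = Mul(Mul(1473, Pow(-1313, -1)), Add(Add(1, Mul(Rational(1, 10), 32)), 233)) = Mul(Mul(1473, Rational(-1, 1313)), Add(Add(1, Rational(16, 5)), 233)) = Mul(Rational(-1473, 1313), Add(Rational(21, 5), 233)) = Mul(Rational(-1473, 1313), Rational(1186, 5)) = Rational(-1746978, 6565)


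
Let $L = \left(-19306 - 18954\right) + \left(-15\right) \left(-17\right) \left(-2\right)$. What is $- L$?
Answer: $38770$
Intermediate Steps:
$L = -38770$ ($L = -38260 + 255 \left(-2\right) = -38260 - 510 = -38770$)
$- L = \left(-1\right) \left(-38770\right) = 38770$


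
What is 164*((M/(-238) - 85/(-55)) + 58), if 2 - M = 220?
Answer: 12979616/1309 ≈ 9915.7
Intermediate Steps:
M = -218 (M = 2 - 1*220 = 2 - 220 = -218)
164*((M/(-238) - 85/(-55)) + 58) = 164*((-218/(-238) - 85/(-55)) + 58) = 164*((-218*(-1/238) - 85*(-1/55)) + 58) = 164*((109/119 + 17/11) + 58) = 164*(3222/1309 + 58) = 164*(79144/1309) = 12979616/1309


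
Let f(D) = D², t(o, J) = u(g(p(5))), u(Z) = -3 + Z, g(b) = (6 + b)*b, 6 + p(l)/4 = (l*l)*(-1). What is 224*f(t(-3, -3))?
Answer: 47937711584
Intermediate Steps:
p(l) = -24 - 4*l² (p(l) = -24 + 4*((l*l)*(-1)) = -24 + 4*(l²*(-1)) = -24 + 4*(-l²) = -24 - 4*l²)
g(b) = b*(6 + b)
t(o, J) = 14629 (t(o, J) = -3 + (-24 - 4*5²)*(6 + (-24 - 4*5²)) = -3 + (-24 - 4*25)*(6 + (-24 - 4*25)) = -3 + (-24 - 100)*(6 + (-24 - 100)) = -3 - 124*(6 - 124) = -3 - 124*(-118) = -3 + 14632 = 14629)
224*f(t(-3, -3)) = 224*14629² = 224*214007641 = 47937711584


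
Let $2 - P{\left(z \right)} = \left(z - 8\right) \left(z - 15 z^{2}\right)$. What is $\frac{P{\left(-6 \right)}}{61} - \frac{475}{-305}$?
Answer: $- \frac{7547}{61} \approx -123.72$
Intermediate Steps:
$P{\left(z \right)} = 2 - \left(-8 + z\right) \left(z - 15 z^{2}\right)$ ($P{\left(z \right)} = 2 - \left(z - 8\right) \left(z - 15 z^{2}\right) = 2 - \left(-8 + z\right) \left(z - 15 z^{2}\right)$)
$\frac{P{\left(-6 \right)}}{61} - \frac{475}{-305} = \frac{2 - 121 \left(-6\right)^{2} + 8 \left(-6\right) + 15 \left(-6\right)^{3}}{61} - \frac{475}{-305} = \left(2 - 4356 - 48 + 15 \left(-216\right)\right) \frac{1}{61} - - \frac{95}{61} = \left(2 - 4356 - 48 - 3240\right) \frac{1}{61} + \frac{95}{61} = \left(-7642\right) \frac{1}{61} + \frac{95}{61} = - \frac{7642}{61} + \frac{95}{61} = - \frac{7547}{61}$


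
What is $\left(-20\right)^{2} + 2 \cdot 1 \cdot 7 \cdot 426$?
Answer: $6364$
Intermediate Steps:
$\left(-20\right)^{2} + 2 \cdot 1 \cdot 7 \cdot 426 = 400 + 2 \cdot 7 \cdot 426 = 400 + 14 \cdot 426 = 400 + 5964 = 6364$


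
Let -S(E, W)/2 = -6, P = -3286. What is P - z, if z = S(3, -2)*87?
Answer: -4330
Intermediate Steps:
S(E, W) = 12 (S(E, W) = -2*(-6) = 12)
z = 1044 (z = 12*87 = 1044)
P - z = -3286 - 1*1044 = -3286 - 1044 = -4330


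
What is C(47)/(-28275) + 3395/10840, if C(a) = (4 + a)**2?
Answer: 4519919/20433400 ≈ 0.22120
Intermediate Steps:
C(47)/(-28275) + 3395/10840 = (4 + 47)**2/(-28275) + 3395/10840 = 51**2*(-1/28275) + 3395*(1/10840) = 2601*(-1/28275) + 679/2168 = -867/9425 + 679/2168 = 4519919/20433400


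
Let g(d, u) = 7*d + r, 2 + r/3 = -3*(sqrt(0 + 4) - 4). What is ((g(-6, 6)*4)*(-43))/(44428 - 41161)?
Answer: 1720/1089 ≈ 1.5794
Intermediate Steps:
r = 12 (r = -6 + 3*(-3*(sqrt(0 + 4) - 4)) = -6 + 3*(-3*(sqrt(4) - 4)) = -6 + 3*(-3*(2 - 4)) = -6 + 3*(-3*(-2)) = -6 + 3*6 = -6 + 18 = 12)
g(d, u) = 12 + 7*d (g(d, u) = 7*d + 12 = 12 + 7*d)
((g(-6, 6)*4)*(-43))/(44428 - 41161) = (((12 + 7*(-6))*4)*(-43))/(44428 - 41161) = (((12 - 42)*4)*(-43))/3267 = (-30*4*(-43))*(1/3267) = -120*(-43)*(1/3267) = 5160*(1/3267) = 1720/1089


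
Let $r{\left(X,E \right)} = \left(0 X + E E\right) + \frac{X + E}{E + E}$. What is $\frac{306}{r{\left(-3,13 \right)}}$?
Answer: $\frac{663}{367} \approx 1.8065$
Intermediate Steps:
$r{\left(X,E \right)} = E^{2} + \frac{E + X}{2 E}$ ($r{\left(X,E \right)} = \left(0 + E^{2}\right) + \frac{E + X}{2 E} = E^{2} + \left(E + X\right) \frac{1}{2 E} = E^{2} + \frac{E + X}{2 E}$)
$\frac{306}{r{\left(-3,13 \right)}} = \frac{306}{\frac{1}{2} \cdot \frac{1}{13} \left(13 - 3 + 2 \cdot 13^{3}\right)} = \frac{306}{\frac{1}{2} \cdot \frac{1}{13} \left(13 - 3 + 2 \cdot 2197\right)} = \frac{306}{\frac{1}{2} \cdot \frac{1}{13} \left(13 - 3 + 4394\right)} = \frac{306}{\frac{1}{2} \cdot \frac{1}{13} \cdot 4404} = \frac{306}{\frac{2202}{13}} = 306 \cdot \frac{13}{2202} = \frac{663}{367}$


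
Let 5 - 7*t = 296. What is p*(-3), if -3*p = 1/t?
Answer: -7/291 ≈ -0.024055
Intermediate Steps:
t = -291/7 (t = 5/7 - ⅐*296 = 5/7 - 296/7 = -291/7 ≈ -41.571)
p = 7/873 (p = -1/(3*(-291/7)) = -⅓*(-7/291) = 7/873 ≈ 0.0080183)
p*(-3) = (7/873)*(-3) = -7/291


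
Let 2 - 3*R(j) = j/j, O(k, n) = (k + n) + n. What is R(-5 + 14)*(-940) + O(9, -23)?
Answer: -1051/3 ≈ -350.33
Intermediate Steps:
O(k, n) = k + 2*n
R(j) = ⅓ (R(j) = ⅔ - j/(3*j) = ⅔ - ⅓*1 = ⅔ - ⅓ = ⅓)
R(-5 + 14)*(-940) + O(9, -23) = (⅓)*(-940) + (9 + 2*(-23)) = -940/3 + (9 - 46) = -940/3 - 37 = -1051/3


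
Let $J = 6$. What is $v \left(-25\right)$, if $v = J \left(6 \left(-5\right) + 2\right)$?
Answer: $4200$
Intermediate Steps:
$v = -168$ ($v = 6 \left(6 \left(-5\right) + 2\right) = 6 \left(-30 + 2\right) = 6 \left(-28\right) = -168$)
$v \left(-25\right) = \left(-168\right) \left(-25\right) = 4200$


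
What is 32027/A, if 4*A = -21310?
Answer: -64054/10655 ≈ -6.0116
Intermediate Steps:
A = -10655/2 (A = (¼)*(-21310) = -10655/2 ≈ -5327.5)
32027/A = 32027/(-10655/2) = 32027*(-2/10655) = -64054/10655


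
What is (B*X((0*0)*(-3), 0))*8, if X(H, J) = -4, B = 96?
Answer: -3072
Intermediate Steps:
(B*X((0*0)*(-3), 0))*8 = (96*(-4))*8 = -384*8 = -3072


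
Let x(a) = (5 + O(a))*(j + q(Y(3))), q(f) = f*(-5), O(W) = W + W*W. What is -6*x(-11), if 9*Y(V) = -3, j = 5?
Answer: -4600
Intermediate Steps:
O(W) = W + W²
Y(V) = -⅓ (Y(V) = (⅑)*(-3) = -⅓)
q(f) = -5*f
x(a) = 100/3 + 20*a*(1 + a)/3 (x(a) = (5 + a*(1 + a))*(5 - 5*(-⅓)) = (5 + a*(1 + a))*(5 + 5/3) = (5 + a*(1 + a))*(20/3) = 100/3 + 20*a*(1 + a)/3)
-6*x(-11) = -6*(100/3 + (20/3)*(-11)*(1 - 11)) = -6*(100/3 + (20/3)*(-11)*(-10)) = -6*(100/3 + 2200/3) = -6*2300/3 = -4600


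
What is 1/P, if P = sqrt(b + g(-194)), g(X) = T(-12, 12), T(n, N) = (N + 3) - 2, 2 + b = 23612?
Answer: sqrt(23623)/23623 ≈ 0.0065063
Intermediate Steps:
b = 23610 (b = -2 + 23612 = 23610)
T(n, N) = 1 + N (T(n, N) = (3 + N) - 2 = 1 + N)
g(X) = 13 (g(X) = 1 + 12 = 13)
P = sqrt(23623) (P = sqrt(23610 + 13) = sqrt(23623) ≈ 153.70)
1/P = 1/(sqrt(23623)) = sqrt(23623)/23623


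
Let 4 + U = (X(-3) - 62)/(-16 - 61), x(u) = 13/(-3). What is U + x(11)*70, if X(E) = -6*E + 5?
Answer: -70877/231 ≈ -306.83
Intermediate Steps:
X(E) = 5 - 6*E
x(u) = -13/3 (x(u) = 13*(-⅓) = -13/3)
U = -269/77 (U = -4 + ((5 - 6*(-3)) - 62)/(-16 - 61) = -4 + ((5 + 18) - 62)/(-77) = -4 + (23 - 62)*(-1/77) = -4 - 39*(-1/77) = -4 + 39/77 = -269/77 ≈ -3.4935)
U + x(11)*70 = -269/77 - 13/3*70 = -269/77 - 910/3 = -70877/231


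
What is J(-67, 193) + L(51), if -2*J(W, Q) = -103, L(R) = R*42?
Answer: 4387/2 ≈ 2193.5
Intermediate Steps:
L(R) = 42*R
J(W, Q) = 103/2 (J(W, Q) = -1/2*(-103) = 103/2)
J(-67, 193) + L(51) = 103/2 + 42*51 = 103/2 + 2142 = 4387/2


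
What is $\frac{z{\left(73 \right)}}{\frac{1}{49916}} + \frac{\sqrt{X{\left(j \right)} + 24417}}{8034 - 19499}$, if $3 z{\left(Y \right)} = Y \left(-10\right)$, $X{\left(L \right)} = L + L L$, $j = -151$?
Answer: $- \frac{36438680}{3} - \frac{\sqrt{47067}}{11465} \approx -1.2146 \cdot 10^{7}$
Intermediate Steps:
$X{\left(L \right)} = L + L^{2}$
$z{\left(Y \right)} = - \frac{10 Y}{3}$ ($z{\left(Y \right)} = \frac{Y \left(-10\right)}{3} = \frac{\left(-10\right) Y}{3} = - \frac{10 Y}{3}$)
$\frac{z{\left(73 \right)}}{\frac{1}{49916}} + \frac{\sqrt{X{\left(j \right)} + 24417}}{8034 - 19499} = \frac{\left(- \frac{10}{3}\right) 73}{\frac{1}{49916}} + \frac{\sqrt{- 151 \left(1 - 151\right) + 24417}}{8034 - 19499} = - \frac{730 \frac{1}{\frac{1}{49916}}}{3} + \frac{\sqrt{\left(-151\right) \left(-150\right) + 24417}}{8034 - 19499} = \left(- \frac{730}{3}\right) 49916 + \frac{\sqrt{22650 + 24417}}{-11465} = - \frac{36438680}{3} + \sqrt{47067} \left(- \frac{1}{11465}\right) = - \frac{36438680}{3} - \frac{\sqrt{47067}}{11465}$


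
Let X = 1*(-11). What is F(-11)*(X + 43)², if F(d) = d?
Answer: -11264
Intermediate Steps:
X = -11
F(-11)*(X + 43)² = -11*(-11 + 43)² = -11*32² = -11*1024 = -11264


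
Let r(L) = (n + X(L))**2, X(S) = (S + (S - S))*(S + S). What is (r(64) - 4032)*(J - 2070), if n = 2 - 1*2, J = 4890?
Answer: 189235626240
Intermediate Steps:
X(S) = 2*S**2 (X(S) = (S + 0)*(2*S) = S*(2*S) = 2*S**2)
n = 0 (n = 2 - 2 = 0)
r(L) = 4*L**4 (r(L) = (0 + 2*L**2)**2 = (2*L**2)**2 = 4*L**4)
(r(64) - 4032)*(J - 2070) = (4*64**4 - 4032)*(4890 - 2070) = (4*16777216 - 4032)*2820 = (67108864 - 4032)*2820 = 67104832*2820 = 189235626240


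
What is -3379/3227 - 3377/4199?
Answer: -25086000/13550173 ≈ -1.8513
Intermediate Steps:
-3379/3227 - 3377/4199 = -25086000/13550173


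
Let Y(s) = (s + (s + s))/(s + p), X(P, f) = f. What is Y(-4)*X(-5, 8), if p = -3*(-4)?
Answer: -12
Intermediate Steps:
p = 12
Y(s) = 3*s/(12 + s) (Y(s) = (s + (s + s))/(s + 12) = (s + 2*s)/(12 + s) = (3*s)/(12 + s) = 3*s/(12 + s))
Y(-4)*X(-5, 8) = (3*(-4)/(12 - 4))*8 = (3*(-4)/8)*8 = (3*(-4)*(1/8))*8 = -3/2*8 = -12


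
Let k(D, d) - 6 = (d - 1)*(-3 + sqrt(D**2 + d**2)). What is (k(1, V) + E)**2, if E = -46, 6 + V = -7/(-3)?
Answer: 80236/81 + 728*sqrt(130)/9 ≈ 1912.8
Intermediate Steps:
V = -11/3 (V = -6 - 7/(-3) = -6 - 7*(-1/3) = -6 + 7/3 = -11/3 ≈ -3.6667)
k(D, d) = 6 + (-1 + d)*(-3 + sqrt(D**2 + d**2)) (k(D, d) = 6 + (d - 1)*(-3 + sqrt(D**2 + d**2)) = 6 + (-1 + d)*(-3 + sqrt(D**2 + d**2)))
(k(1, V) + E)**2 = ((9 - sqrt(1**2 + (-11/3)**2) - 3*(-11/3) - 11*sqrt(1**2 + (-11/3)**2)/3) - 46)**2 = ((9 - sqrt(1 + 121/9) + 11 - 11*sqrt(1 + 121/9)/3) - 46)**2 = ((9 - sqrt(130/9) + 11 - 11*sqrt(130)/9) - 46)**2 = ((9 - sqrt(130)/3 + 11 - 11*sqrt(130)/9) - 46)**2 = ((20 - 14*sqrt(130)/9) - 46)**2 = (-26 - 14*sqrt(130)/9)**2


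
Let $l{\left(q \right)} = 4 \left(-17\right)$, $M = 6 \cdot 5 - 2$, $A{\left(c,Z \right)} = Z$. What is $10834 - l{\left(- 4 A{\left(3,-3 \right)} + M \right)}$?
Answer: $10902$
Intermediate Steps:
$M = 28$ ($M = 30 - 2 = 28$)
$l{\left(q \right)} = -68$
$10834 - l{\left(- 4 A{\left(3,-3 \right)} + M \right)} = 10834 - -68 = 10834 + 68 = 10902$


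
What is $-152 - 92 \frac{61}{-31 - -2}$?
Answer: $\frac{1204}{29} \approx 41.517$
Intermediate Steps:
$-152 - 92 \frac{61}{-31 - -2} = -152 - 92 \frac{61}{-31 + 2} = -152 - 92 \frac{61}{-29} = -152 - 92 \cdot 61 \left(- \frac{1}{29}\right) = -152 - - \frac{5612}{29} = -152 + \frac{5612}{29} = \frac{1204}{29}$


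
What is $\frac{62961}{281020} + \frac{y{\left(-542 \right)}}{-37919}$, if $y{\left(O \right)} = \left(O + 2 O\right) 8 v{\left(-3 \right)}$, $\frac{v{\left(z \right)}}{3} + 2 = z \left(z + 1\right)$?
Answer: $\frac{46253516079}{10655997380} \approx 4.3406$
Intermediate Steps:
$v{\left(z \right)} = -6 + 3 z \left(1 + z\right)$ ($v{\left(z \right)} = -6 + 3 z \left(z + 1\right) = -6 + 3 z \left(1 + z\right)$)
$y{\left(O \right)} = 288 O$ ($y{\left(O \right)} = \left(O + 2 O\right) 8 \left(-6 + 3 \left(-3\right) + 3 \left(-3\right)^{2}\right) = 3 O 8 \left(-6 - 9 + 3 \cdot 9\right) = 24 O \left(-6 - 9 + 27\right) = 24 O 12 = 288 O$)
$\frac{62961}{281020} + \frac{y{\left(-542 \right)}}{-37919} = \frac{62961}{281020} + \frac{288 \left(-542\right)}{-37919} = 62961 \cdot \frac{1}{281020} - - \frac{156096}{37919} = \frac{62961}{281020} + \frac{156096}{37919} = \frac{46253516079}{10655997380}$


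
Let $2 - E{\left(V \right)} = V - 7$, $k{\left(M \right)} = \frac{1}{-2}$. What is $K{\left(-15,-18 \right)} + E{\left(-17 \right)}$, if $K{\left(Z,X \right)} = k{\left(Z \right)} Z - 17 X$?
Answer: $\frac{679}{2} \approx 339.5$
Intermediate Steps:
$k{\left(M \right)} = - \frac{1}{2}$
$K{\left(Z,X \right)} = - 17 X - \frac{Z}{2}$ ($K{\left(Z,X \right)} = - \frac{Z}{2} - 17 X = - 17 X - \frac{Z}{2}$)
$E{\left(V \right)} = 9 - V$ ($E{\left(V \right)} = 2 - \left(V - 7\right) = 2 - \left(-7 + V\right) = 9 - V$)
$K{\left(-15,-18 \right)} + E{\left(-17 \right)} = \left(\left(-17\right) \left(-18\right) - - \frac{15}{2}\right) + \left(9 - -17\right) = \left(306 + \frac{15}{2}\right) + \left(9 + 17\right) = \frac{627}{2} + 26 = \frac{679}{2}$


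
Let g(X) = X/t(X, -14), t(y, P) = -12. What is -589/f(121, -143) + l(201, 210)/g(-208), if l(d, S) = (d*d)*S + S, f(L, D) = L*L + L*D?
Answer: 16939152187/34606 ≈ 4.8949e+5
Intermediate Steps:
f(L, D) = L² + D*L
l(d, S) = S + S*d² (l(d, S) = d²*S + S = S*d² + S = S + S*d²)
g(X) = -X/12 (g(X) = X/(-12) = X*(-1/12) = -X/12)
-589/f(121, -143) + l(201, 210)/g(-208) = -589*1/(121*(-143 + 121)) + (210*(1 + 201²))/((-1/12*(-208))) = -589/(121*(-22)) + (210*(1 + 40401))/(52/3) = -589/(-2662) + (210*40402)*(3/52) = -589*(-1/2662) + 8484420*(3/52) = 589/2662 + 6363315/13 = 16939152187/34606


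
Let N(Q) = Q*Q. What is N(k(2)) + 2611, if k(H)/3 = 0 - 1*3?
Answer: 2692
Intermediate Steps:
k(H) = -9 (k(H) = 3*(0 - 1*3) = 3*(0 - 3) = 3*(-3) = -9)
N(Q) = Q²
N(k(2)) + 2611 = (-9)² + 2611 = 81 + 2611 = 2692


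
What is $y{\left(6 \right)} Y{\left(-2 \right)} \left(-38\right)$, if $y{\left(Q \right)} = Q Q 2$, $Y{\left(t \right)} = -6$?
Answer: $16416$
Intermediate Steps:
$y{\left(Q \right)} = 2 Q^{2}$ ($y{\left(Q \right)} = Q^{2} \cdot 2 = 2 Q^{2}$)
$y{\left(6 \right)} Y{\left(-2 \right)} \left(-38\right) = 2 \cdot 6^{2} \left(-6\right) \left(-38\right) = 2 \cdot 36 \left(-6\right) \left(-38\right) = 72 \left(-6\right) \left(-38\right) = \left(-432\right) \left(-38\right) = 16416$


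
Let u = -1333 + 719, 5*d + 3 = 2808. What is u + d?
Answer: -53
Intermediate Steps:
d = 561 (d = -⅗ + (⅕)*2808 = -⅗ + 2808/5 = 561)
u = -614
u + d = -614 + 561 = -53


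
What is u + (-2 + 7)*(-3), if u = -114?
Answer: -129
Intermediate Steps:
u + (-2 + 7)*(-3) = -114 + (-2 + 7)*(-3) = -114 + 5*(-3) = -114 - 15 = -129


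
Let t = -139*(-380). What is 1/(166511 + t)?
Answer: 1/219331 ≈ 4.5593e-6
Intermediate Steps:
t = 52820
1/(166511 + t) = 1/(166511 + 52820) = 1/219331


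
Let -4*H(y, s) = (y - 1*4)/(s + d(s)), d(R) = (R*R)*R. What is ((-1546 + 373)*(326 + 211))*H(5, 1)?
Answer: 629901/8 ≈ 78738.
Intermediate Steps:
d(R) = R**3 (d(R) = R**2*R = R**3)
H(y, s) = -(-4 + y)/(4*(s + s**3)) (H(y, s) = -(y - 1*4)/(4*(s + s**3)) = -(y - 4)/(4*(s + s**3)) = -(-4 + y)/(4*(s + s**3)))
((-1546 + 373)*(326 + 211))*H(5, 1) = ((-1546 + 373)*(326 + 211))*((1/4)*(4 - 1*5)/(1*(1 + 1**2))) = (-1173*537)*((1/4)*1*(4 - 5)/(1 + 1)) = -629901*(-1)/(4*2) = -629901*(-1/8) = 629901/8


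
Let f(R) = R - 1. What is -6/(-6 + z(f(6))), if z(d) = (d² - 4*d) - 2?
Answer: 2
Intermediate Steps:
f(R) = -1 + R
z(d) = -2 + d² - 4*d
-6/(-6 + z(f(6))) = -6/(-6 + (-2 + (-1 + 6)² - 4*(-1 + 6))) = -6/(-6 + (-2 + 5² - 4*5)) = -6/(-6 + (-2 + 25 - 20)) = -6/(-6 + 3) = -6/(-3) = -6*(-⅓) = 2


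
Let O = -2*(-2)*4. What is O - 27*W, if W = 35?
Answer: -929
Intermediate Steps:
O = 16 (O = 4*4 = 16)
O - 27*W = 16 - 27*35 = 16 - 945 = -929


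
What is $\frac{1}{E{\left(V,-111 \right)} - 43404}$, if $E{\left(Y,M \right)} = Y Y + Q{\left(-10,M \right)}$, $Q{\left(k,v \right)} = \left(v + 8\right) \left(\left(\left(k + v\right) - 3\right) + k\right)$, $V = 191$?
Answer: $\frac{1}{6879} \approx 0.00014537$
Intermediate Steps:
$Q{\left(k,v \right)} = \left(8 + v\right) \left(-3 + v + 2 k\right)$ ($Q{\left(k,v \right)} = \left(8 + v\right) \left(\left(-3 + k + v\right) + k\right) = \left(8 + v\right) \left(-3 + v + 2 k\right)$)
$E{\left(Y,M \right)} = -184 + M^{2} + Y^{2} - 15 M$ ($E{\left(Y,M \right)} = Y Y + \left(-24 + M^{2} + 5 M + 16 \left(-10\right) + 2 \left(-10\right) M\right) = Y^{2} - \left(184 - M^{2} + 15 M\right) = -184 + M^{2} + Y^{2} - 15 M$)
$\frac{1}{E{\left(V,-111 \right)} - 43404} = \frac{1}{\left(-184 + \left(-111\right)^{2} + 191^{2} - -1665\right) - 43404} = \frac{1}{\left(-184 + 12321 + 36481 + 1665\right) - 43404} = \frac{1}{50283 - 43404} = \frac{1}{6879}$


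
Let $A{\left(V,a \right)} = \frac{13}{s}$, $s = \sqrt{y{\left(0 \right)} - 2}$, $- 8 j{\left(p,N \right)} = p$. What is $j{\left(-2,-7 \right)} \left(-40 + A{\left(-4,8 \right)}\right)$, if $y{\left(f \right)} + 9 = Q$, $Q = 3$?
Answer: $-10 - \frac{13 i \sqrt{2}}{16} \approx -10.0 - 1.149 i$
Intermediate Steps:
$y{\left(f \right)} = -6$ ($y{\left(f \right)} = -9 + 3 = -6$)
$j{\left(p,N \right)} = - \frac{p}{8}$
$s = 2 i \sqrt{2}$ ($s = \sqrt{-6 - 2} = \sqrt{-8} = 2 i \sqrt{2} \approx 2.8284 i$)
$A{\left(V,a \right)} = - \frac{13 i \sqrt{2}}{4}$ ($A{\left(V,a \right)} = \frac{13}{2 i \sqrt{2}} = 13 \left(- \frac{i \sqrt{2}}{4}\right) = - \frac{13 i \sqrt{2}}{4}$)
$j{\left(-2,-7 \right)} \left(-40 + A{\left(-4,8 \right)}\right) = \left(- \frac{1}{8}\right) \left(-2\right) \left(-40 - \frac{13 i \sqrt{2}}{4}\right) = \frac{-40 - \frac{13 i \sqrt{2}}{4}}{4} = -10 - \frac{13 i \sqrt{2}}{16}$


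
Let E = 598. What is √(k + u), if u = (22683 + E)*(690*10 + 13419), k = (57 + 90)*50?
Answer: √473053989 ≈ 21750.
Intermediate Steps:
k = 7350 (k = 147*50 = 7350)
u = 473046639 (u = (22683 + 598)*(690*10 + 13419) = 23281*(6900 + 13419) = 23281*20319 = 473046639)
√(k + u) = √(7350 + 473046639) = √473053989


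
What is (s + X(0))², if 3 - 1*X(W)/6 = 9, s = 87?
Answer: 2601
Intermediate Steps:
X(W) = -36 (X(W) = 18 - 6*9 = 18 - 54 = -36)
(s + X(0))² = (87 - 36)² = 51² = 2601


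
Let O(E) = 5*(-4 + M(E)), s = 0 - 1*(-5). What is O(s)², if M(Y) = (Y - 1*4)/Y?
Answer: 361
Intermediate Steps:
M(Y) = (-4 + Y)/Y (M(Y) = (Y - 4)/Y = (-4 + Y)/Y)
s = 5 (s = 0 + 5 = 5)
O(E) = -20 + 5*(-4 + E)/E (O(E) = 5*(-4 + (-4 + E)/E) = -20 + 5*(-4 + E)/E)
O(s)² = (-15 - 20/5)² = (-15 - 20*⅕)² = (-15 - 4)² = (-19)² = 361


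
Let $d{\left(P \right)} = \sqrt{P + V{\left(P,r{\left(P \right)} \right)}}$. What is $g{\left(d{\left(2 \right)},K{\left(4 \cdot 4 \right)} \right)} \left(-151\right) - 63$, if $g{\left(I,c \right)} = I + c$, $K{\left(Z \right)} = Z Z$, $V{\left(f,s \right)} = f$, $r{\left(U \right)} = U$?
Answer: $-39021$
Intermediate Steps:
$K{\left(Z \right)} = Z^{2}$
$d{\left(P \right)} = \sqrt{2} \sqrt{P}$ ($d{\left(P \right)} = \sqrt{P + P} = \sqrt{2 P} = \sqrt{2} \sqrt{P}$)
$g{\left(d{\left(2 \right)},K{\left(4 \cdot 4 \right)} \right)} \left(-151\right) - 63 = \left(\sqrt{2} \sqrt{2} + \left(4 \cdot 4\right)^{2}\right) \left(-151\right) - 63 = \left(2 + 16^{2}\right) \left(-151\right) - 63 = \left(2 + 256\right) \left(-151\right) - 63 = 258 \left(-151\right) - 63 = -38958 - 63 = -39021$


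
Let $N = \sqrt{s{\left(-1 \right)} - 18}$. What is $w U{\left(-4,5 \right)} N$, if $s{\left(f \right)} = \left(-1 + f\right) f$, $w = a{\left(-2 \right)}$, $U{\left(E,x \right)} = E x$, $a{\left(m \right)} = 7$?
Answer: $- 560 i \approx - 560.0 i$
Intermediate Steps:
$w = 7$
$s{\left(f \right)} = f \left(-1 + f\right)$
$N = 4 i$ ($N = \sqrt{- (-1 - 1) - 18} = \sqrt{\left(-1\right) \left(-2\right) - 18} = \sqrt{2 - 18} = \sqrt{-16} = 4 i \approx 4.0 i$)
$w U{\left(-4,5 \right)} N = 7 \left(\left(-4\right) 5\right) 4 i = 7 \left(-20\right) 4 i = - 140 \cdot 4 i = - 560 i$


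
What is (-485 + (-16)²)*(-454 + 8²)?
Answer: 89310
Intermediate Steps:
(-485 + (-16)²)*(-454 + 8²) = (-485 + 256)*(-454 + 64) = -229*(-390) = 89310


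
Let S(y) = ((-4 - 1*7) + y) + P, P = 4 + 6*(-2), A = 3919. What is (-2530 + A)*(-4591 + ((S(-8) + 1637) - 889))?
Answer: -5375430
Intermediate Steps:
P = -8 (P = 4 - 12 = -8)
S(y) = -19 + y (S(y) = ((-4 - 1*7) + y) - 8 = ((-4 - 7) + y) - 8 = (-11 + y) - 8 = -19 + y)
(-2530 + A)*(-4591 + ((S(-8) + 1637) - 889)) = (-2530 + 3919)*(-4591 + (((-19 - 8) + 1637) - 889)) = 1389*(-4591 + ((-27 + 1637) - 889)) = 1389*(-4591 + (1610 - 889)) = 1389*(-4591 + 721) = 1389*(-3870) = -5375430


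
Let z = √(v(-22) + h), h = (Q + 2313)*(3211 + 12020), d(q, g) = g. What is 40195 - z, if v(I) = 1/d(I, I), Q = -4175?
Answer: 40195 - I*√13726299070/22 ≈ 40195.0 - 5325.4*I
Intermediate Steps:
h = -28360122 (h = (-4175 + 2313)*(3211 + 12020) = -1862*15231 = -28360122)
v(I) = 1/I
z = I*√13726299070/22 (z = √(1/(-22) - 28360122) = √(-1/22 - 28360122) = √(-623922685/22) = I*√13726299070/22 ≈ 5325.4*I)
40195 - z = 40195 - I*√13726299070/22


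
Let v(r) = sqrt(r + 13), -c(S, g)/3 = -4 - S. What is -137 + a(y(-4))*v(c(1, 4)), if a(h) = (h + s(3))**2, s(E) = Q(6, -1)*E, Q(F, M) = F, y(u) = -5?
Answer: -137 + 338*sqrt(7) ≈ 757.26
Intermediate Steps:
s(E) = 6*E
c(S, g) = 12 + 3*S (c(S, g) = -3*(-4 - S) = 12 + 3*S)
a(h) = (18 + h)**2 (a(h) = (h + 6*3)**2 = (h + 18)**2 = (18 + h)**2)
v(r) = sqrt(13 + r)
-137 + a(y(-4))*v(c(1, 4)) = -137 + (18 - 5)**2*sqrt(13 + (12 + 3*1)) = -137 + 13**2*sqrt(13 + (12 + 3)) = -137 + 169*sqrt(13 + 15) = -137 + 169*sqrt(28) = -137 + 169*(2*sqrt(7)) = -137 + 338*sqrt(7)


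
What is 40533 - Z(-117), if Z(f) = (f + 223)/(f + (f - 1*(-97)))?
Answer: 5553127/137 ≈ 40534.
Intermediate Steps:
Z(f) = (223 + f)/(97 + 2*f) (Z(f) = (223 + f)/(f + (f + 97)) = (223 + f)/(f + (97 + f)) = (223 + f)/(97 + 2*f))
40533 - Z(-117) = 40533 - (223 - 117)/(97 + 2*(-117)) = 40533 - 106/(97 - 234) = 40533 - 106/(-137) = 40533 - (-1)*106/137 = 40533 - 1*(-106/137) = 40533 + 106/137 = 5553127/137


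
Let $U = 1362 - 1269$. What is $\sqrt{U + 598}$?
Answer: $\sqrt{691} \approx 26.287$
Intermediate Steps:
$U = 93$
$\sqrt{U + 598} = \sqrt{93 + 598} = \sqrt{691}$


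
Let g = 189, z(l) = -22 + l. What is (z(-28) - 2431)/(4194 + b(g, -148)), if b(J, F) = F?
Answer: -2481/4046 ≈ -0.61320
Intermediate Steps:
(z(-28) - 2431)/(4194 + b(g, -148)) = ((-22 - 28) - 2431)/(4194 - 148) = (-50 - 2431)/4046 = -2481*1/4046 = -2481/4046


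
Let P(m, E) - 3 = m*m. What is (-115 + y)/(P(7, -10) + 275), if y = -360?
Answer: -475/327 ≈ -1.4526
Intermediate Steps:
P(m, E) = 3 + m² (P(m, E) = 3 + m*m = 3 + m²)
(-115 + y)/(P(7, -10) + 275) = (-115 - 360)/((3 + 7²) + 275) = -475/((3 + 49) + 275) = -475/(52 + 275) = -475/327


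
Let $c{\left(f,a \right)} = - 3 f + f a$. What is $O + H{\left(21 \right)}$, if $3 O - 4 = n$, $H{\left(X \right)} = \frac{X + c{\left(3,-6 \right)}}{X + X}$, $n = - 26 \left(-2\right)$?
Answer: $\frac{389}{21} \approx 18.524$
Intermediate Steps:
$c{\left(f,a \right)} = - 3 f + a f$
$n = 52$ ($n = \left(-1\right) \left(-52\right) = 52$)
$H{\left(X \right)} = \frac{-27 + X}{2 X}$ ($H{\left(X \right)} = \frac{X + 3 \left(-3 - 6\right)}{X + X} = \frac{X + 3 \left(-9\right)}{2 X} = \left(X - 27\right) \frac{1}{2 X} = \left(-27 + X\right) \frac{1}{2 X} = \frac{-27 + X}{2 X}$)
$O = \frac{56}{3}$ ($O = \frac{4}{3} + \frac{1}{3} \cdot 52 = \frac{4}{3} + \frac{52}{3} = \frac{56}{3} \approx 18.667$)
$O + H{\left(21 \right)} = \frac{56}{3} + \frac{-27 + 21}{2 \cdot 21} = \frac{56}{3} + \frac{1}{2} \cdot \frac{1}{21} \left(-6\right) = \frac{56}{3} - \frac{1}{7} = \frac{389}{21}$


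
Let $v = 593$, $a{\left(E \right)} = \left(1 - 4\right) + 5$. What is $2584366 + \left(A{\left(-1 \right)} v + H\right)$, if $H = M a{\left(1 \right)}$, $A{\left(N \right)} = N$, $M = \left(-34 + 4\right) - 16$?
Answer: $2583681$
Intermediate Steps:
$a{\left(E \right)} = 2$ ($a{\left(E \right)} = -3 + 5 = 2$)
$M = -46$ ($M = -30 - 16 = -46$)
$H = -92$ ($H = \left(-46\right) 2 = -92$)
$2584366 + \left(A{\left(-1 \right)} v + H\right) = 2584366 - 685 = 2583681$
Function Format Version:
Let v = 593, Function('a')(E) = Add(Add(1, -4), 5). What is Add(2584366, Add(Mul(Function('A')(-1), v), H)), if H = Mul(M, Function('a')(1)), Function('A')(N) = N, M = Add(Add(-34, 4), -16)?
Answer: 2583681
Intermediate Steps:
Function('a')(E) = 2 (Function('a')(E) = Add(-3, 5) = 2)
M = -46 (M = Add(-30, -16) = -46)
H = -92 (H = Mul(-46, 2) = -92)
Add(2584366, Add(Mul(Function('A')(-1), v), H)) = Add(2584366, Add(Mul(-1, 593), -92)) = Add(2584366, Add(-593, -92)) = Add(2584366, -685) = 2583681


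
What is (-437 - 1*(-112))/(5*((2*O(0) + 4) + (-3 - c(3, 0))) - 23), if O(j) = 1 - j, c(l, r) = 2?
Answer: 325/18 ≈ 18.056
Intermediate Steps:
(-437 - 1*(-112))/(5*((2*O(0) + 4) + (-3 - c(3, 0))) - 23) = (-437 - 1*(-112))/(5*((2*(1 - 1*0) + 4) + (-3 - 1*2)) - 23) = (-437 + 112)/(5*((2*(1 + 0) + 4) + (-3 - 2)) - 23) = -325/(5*((2*1 + 4) - 5) - 23) = -325/(5*((2 + 4) - 5) - 23) = -325/(5*(6 - 5) - 23) = -325/(5*1 - 23) = -325/(5 - 23) = -325/(-18) = -1/18*(-325) = 325/18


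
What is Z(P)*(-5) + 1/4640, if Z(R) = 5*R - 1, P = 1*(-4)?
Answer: 487201/4640 ≈ 105.00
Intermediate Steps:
P = -4
Z(R) = -1 + 5*R
Z(P)*(-5) + 1/4640 = (-1 + 5*(-4))*(-5) + 1/4640 = (-1 - 20)*(-5) + 1/4640 = -21*(-5) + 1/4640 = 105 + 1/4640 = 487201/4640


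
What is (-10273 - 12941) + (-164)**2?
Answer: 3682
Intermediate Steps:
(-10273 - 12941) + (-164)**2 = -23214 + 26896 = 3682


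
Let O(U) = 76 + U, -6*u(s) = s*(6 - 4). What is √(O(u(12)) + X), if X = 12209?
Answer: √12281 ≈ 110.82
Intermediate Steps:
u(s) = -s/3 (u(s) = -s*(6 - 4)/6 = -s*2/6 = -s/3)
√(O(u(12)) + X) = √((76 - ⅓*12) + 12209) = √((76 - 4) + 12209) = √(72 + 12209) = √12281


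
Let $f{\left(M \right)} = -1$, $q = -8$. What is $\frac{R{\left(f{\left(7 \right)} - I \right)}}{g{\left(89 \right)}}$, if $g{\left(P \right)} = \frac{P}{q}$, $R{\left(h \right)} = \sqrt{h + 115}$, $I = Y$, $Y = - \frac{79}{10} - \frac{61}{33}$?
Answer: $- \frac{4 \sqrt{13476210}}{14685} \approx -0.99993$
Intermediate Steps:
$Y = - \frac{3217}{330}$ ($Y = \left(-79\right) \frac{1}{10} - \frac{61}{33} = - \frac{79}{10} - \frac{61}{33} = - \frac{3217}{330} \approx -9.7485$)
$I = - \frac{3217}{330} \approx -9.7485$
$R{\left(h \right)} = \sqrt{115 + h}$
$g{\left(P \right)} = - \frac{P}{8}$ ($g{\left(P \right)} = \frac{P}{-8} = P \left(- \frac{1}{8}\right) = - \frac{P}{8}$)
$\frac{R{\left(f{\left(7 \right)} - I \right)}}{g{\left(89 \right)}} = \frac{\sqrt{115 - - \frac{2887}{330}}}{\left(- \frac{1}{8}\right) 89} = \frac{\sqrt{115 + \left(-1 + \frac{3217}{330}\right)}}{- \frac{89}{8}} = \sqrt{115 + \frac{2887}{330}} \left(- \frac{8}{89}\right) = \sqrt{\frac{40837}{330}} \left(- \frac{8}{89}\right) = \frac{\sqrt{13476210}}{330} \left(- \frac{8}{89}\right) = - \frac{4 \sqrt{13476210}}{14685}$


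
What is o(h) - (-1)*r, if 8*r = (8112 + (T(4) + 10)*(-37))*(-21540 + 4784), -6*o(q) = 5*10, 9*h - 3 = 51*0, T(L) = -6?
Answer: -50041819/3 ≈ -1.6681e+7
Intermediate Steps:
h = ⅓ (h = ⅓ + (51*0)/9 = ⅓ + (⅑)*0 = ⅓ + 0 = ⅓ ≈ 0.33333)
o(q) = -25/3 (o(q) = -5*10/6 = -⅙*50 = -25/3)
r = -16680598 (r = ((8112 + (-6 + 10)*(-37))*(-21540 + 4784))/8 = ((8112 + 4*(-37))*(-16756))/8 = ((8112 - 148)*(-16756))/8 = (7964*(-16756))/8 = (⅛)*(-133444784) = -16680598)
o(h) - (-1)*r = -25/3 - (-1)*(-16680598) = -25/3 - 1*16680598 = -25/3 - 16680598 = -50041819/3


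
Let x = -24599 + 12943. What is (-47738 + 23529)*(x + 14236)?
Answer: -62459220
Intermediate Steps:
x = -11656
(-47738 + 23529)*(x + 14236) = (-47738 + 23529)*(-11656 + 14236) = -24209*2580 = -62459220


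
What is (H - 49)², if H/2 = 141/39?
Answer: 294849/169 ≈ 1744.7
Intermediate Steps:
H = 94/13 (H = 2*(141/39) = 2*(141*(1/39)) = 2*(47/13) = 94/13 ≈ 7.2308)
(H - 49)² = (94/13 - 49)² = (-543/13)² = 294849/169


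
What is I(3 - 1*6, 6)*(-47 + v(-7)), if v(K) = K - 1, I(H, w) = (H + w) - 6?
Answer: 165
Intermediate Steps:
I(H, w) = -6 + H + w
v(K) = -1 + K
I(3 - 1*6, 6)*(-47 + v(-7)) = (-6 + (3 - 1*6) + 6)*(-47 + (-1 - 7)) = (-6 + (3 - 6) + 6)*(-47 - 8) = (-6 - 3 + 6)*(-55) = -3*(-55) = 165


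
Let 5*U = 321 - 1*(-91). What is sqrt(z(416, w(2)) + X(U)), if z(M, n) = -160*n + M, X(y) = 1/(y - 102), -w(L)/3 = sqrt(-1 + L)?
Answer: sqrt(175606)/14 ≈ 29.932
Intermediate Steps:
U = 412/5 (U = (321 - 1*(-91))/5 = (321 + 91)/5 = (1/5)*412 = 412/5 ≈ 82.400)
w(L) = -3*sqrt(-1 + L)
X(y) = 1/(-102 + y)
z(M, n) = M - 160*n
sqrt(z(416, w(2)) + X(U)) = sqrt((416 - (-480)*sqrt(-1 + 2)) + 1/(-102 + 412/5)) = sqrt((416 - (-480)*sqrt(1)) + 1/(-98/5)) = sqrt((416 - (-480)) - 5/98) = sqrt((416 - 160*(-3)) - 5/98) = sqrt((416 + 480) - 5/98) = sqrt(896 - 5/98) = sqrt(87803/98) = sqrt(175606)/14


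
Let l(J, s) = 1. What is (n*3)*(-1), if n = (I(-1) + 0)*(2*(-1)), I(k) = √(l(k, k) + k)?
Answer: 0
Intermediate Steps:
I(k) = √(1 + k)
n = 0 (n = (√(1 - 1) + 0)*(2*(-1)) = (√0 + 0)*(-2) = (0 + 0)*(-2) = 0*(-2) = 0)
(n*3)*(-1) = (0*3)*(-1) = 0*(-1) = 0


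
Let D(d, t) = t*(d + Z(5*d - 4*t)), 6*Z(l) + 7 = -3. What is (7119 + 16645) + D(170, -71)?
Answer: 35437/3 ≈ 11812.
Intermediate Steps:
Z(l) = -5/3 (Z(l) = -7/6 + (⅙)*(-3) = -7/6 - ½ = -5/3)
D(d, t) = t*(-5/3 + d) (D(d, t) = t*(d - 5/3) = t*(-5/3 + d))
(7119 + 16645) + D(170, -71) = (7119 + 16645) + (⅓)*(-71)*(-5 + 3*170) = 23764 + (⅓)*(-71)*(-5 + 510) = 23764 + (⅓)*(-71)*505 = 23764 - 35855/3 = 35437/3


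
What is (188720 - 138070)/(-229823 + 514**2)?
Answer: 50650/34373 ≈ 1.4735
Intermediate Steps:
(188720 - 138070)/(-229823 + 514**2) = 50650/(-229823 + 264196) = 50650/34373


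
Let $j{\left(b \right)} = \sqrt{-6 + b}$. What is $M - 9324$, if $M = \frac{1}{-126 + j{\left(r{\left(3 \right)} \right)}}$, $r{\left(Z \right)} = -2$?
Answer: $- \frac{74051271}{7942} - \frac{i \sqrt{2}}{7942} \approx -9324.0 - 0.00017807 i$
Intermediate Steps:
$M = \frac{1}{-126 + 2 i \sqrt{2}}$ ($M = \frac{1}{-126 + \sqrt{-6 - 2}} = \frac{1}{-126 + \sqrt{-8}} = \frac{1}{-126 + 2 i \sqrt{2}} \approx -0.0079325 - 0.0001781 i$)
$M - 9324 = \left(- \frac{63}{7942} - \frac{i \sqrt{2}}{7942}\right) - 9324 = - \frac{74051271}{7942} - \frac{i \sqrt{2}}{7942}$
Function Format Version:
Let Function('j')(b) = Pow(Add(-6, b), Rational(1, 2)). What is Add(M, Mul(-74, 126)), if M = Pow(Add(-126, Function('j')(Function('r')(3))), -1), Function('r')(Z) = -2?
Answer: Add(Rational(-74051271, 7942), Mul(Rational(-1, 7942), I, Pow(2, Rational(1, 2)))) ≈ Add(-9324.0, Mul(-0.00017807, I))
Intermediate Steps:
M = Pow(Add(-126, Mul(2, I, Pow(2, Rational(1, 2)))), -1) (M = Pow(Add(-126, Pow(Add(-6, -2), Rational(1, 2))), -1) = Pow(Add(-126, Pow(-8, Rational(1, 2))), -1) = Pow(Add(-126, Mul(2, I, Pow(2, Rational(1, 2)))), -1) ≈ Add(-0.0079325, Mul(-0.0001781, I)))
Add(M, Mul(-74, 126)) = Add(Add(Rational(-63, 7942), Mul(Rational(-1, 7942), I, Pow(2, Rational(1, 2)))), Mul(-74, 126)) = Add(Add(Rational(-63, 7942), Mul(Rational(-1, 7942), I, Pow(2, Rational(1, 2)))), -9324) = Add(Rational(-74051271, 7942), Mul(Rational(-1, 7942), I, Pow(2, Rational(1, 2))))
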